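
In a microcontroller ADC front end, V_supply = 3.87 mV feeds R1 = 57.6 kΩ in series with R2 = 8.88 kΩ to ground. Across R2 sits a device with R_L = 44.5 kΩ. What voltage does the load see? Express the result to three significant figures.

V_out ≈ 0.441 mV

R2 ‖ R_L = (8.88 × 44.5)/(8.88 + 44.5) = 7.403 kΩ.
Then V_out = V_supply · R2'/(R1 + R2') = 3.87 × 7.403/65.00 = 0.4407 mV.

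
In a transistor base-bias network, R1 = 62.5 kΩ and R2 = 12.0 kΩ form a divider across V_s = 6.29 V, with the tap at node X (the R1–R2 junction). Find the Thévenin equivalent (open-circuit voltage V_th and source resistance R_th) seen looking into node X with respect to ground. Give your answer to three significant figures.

V_th ≈ 1.01 V, R_th ≈ 10.1 kΩ

V_th is the unloaded tap voltage: V_s · R2/(R1+R2) = 6.29 × 0.1611 = 1.013 V.
With V_s suppressed (replaced by a short), R_th = R1 ‖ R2 = (62.50 × 12.0)/(62.50 + 12.0) = 10.07 kΩ.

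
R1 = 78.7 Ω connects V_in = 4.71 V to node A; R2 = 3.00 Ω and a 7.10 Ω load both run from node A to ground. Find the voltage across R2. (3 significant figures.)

V_out ≈ 0.123 V

First combine the lower leg with the load: R2 ‖ R_L = 2.109 Ω.
Then V_out = V_in · R2'/(R1 + R2') = 4.71 × 2.109/80.81 = 0.1229 V.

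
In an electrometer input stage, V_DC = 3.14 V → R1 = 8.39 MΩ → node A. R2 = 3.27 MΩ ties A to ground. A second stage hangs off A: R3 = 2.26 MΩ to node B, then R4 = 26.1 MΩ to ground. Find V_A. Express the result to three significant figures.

V_A ≈ 0.813 V

Looking into the second stage from A: R3 + R4 = 28.36 MΩ appears in parallel with R2.
Effective lower resistance at A: R2 ‖ 28.36 = 2.932 MΩ.
First divider: V_A = V_DC · 2.932/(8.39 + 2.932) = 0.8131 V.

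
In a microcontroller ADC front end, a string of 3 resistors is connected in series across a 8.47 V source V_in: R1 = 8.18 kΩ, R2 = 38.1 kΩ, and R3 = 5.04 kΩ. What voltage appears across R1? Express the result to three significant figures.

V ≈ 1.35 V

ΣR = 8.18 + 38.1 + 5.04 = 51.32 kΩ.
Voltage divider: V = V_in · (8.180 / 51.32) = 8.47 × 0.1594 = 1.350 V.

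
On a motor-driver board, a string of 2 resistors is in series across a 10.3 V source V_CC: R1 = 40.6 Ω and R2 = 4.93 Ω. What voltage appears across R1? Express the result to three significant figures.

V ≈ 9.18 V

ΣR = 40.6 + 4.93 = 45.53 Ω.
Voltage divider: V = V_CC · (40.60 / 45.53) = 10.3 × 0.8917 = 9.185 V.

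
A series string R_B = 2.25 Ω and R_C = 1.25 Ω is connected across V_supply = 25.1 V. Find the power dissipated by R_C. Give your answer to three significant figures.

Series current I = V_supply/ΣR = 25.1/3.500 = 7.171 A.
P(R_C) = I²·R_C = (7.171)² × 1.25 = 64.29 W.

P ≈ 64.3 W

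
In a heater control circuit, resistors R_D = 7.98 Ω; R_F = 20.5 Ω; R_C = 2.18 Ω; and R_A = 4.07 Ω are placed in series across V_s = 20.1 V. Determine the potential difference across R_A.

Series total: ΣR = 7.98 + 20.5 + 2.18 + 4.07 = 34.73 Ω.
Voltage divider: V = V_s · (4.070 / 34.73) = 20.1 × 0.1172 = 2.356 V.

V ≈ 2.36 V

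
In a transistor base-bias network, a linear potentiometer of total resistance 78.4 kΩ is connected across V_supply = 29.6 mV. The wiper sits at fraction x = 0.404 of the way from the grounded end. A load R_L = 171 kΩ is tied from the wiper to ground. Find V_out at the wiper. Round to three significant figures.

The pot divides into 46.73 kΩ above the wiper and 31.67 kΩ below.
(x·R_p) ‖ R_L = 26.72 kΩ.
V_out = 29.6 × 26.72/(46.73 + 26.72) = 10.77 mV.
(Unloaded: V_out = x·V_supply = 12.0 mV.)

V_out ≈ 10.8 mV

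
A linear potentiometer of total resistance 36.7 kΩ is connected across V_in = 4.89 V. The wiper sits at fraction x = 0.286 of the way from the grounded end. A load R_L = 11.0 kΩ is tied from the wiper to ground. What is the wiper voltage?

The pot divides into 26.20 kΩ above the wiper and 10.50 kΩ below.
R_L loads the lower segment: effective lower R = 5.371 kΩ.
V_out = 4.89 × 5.371/(26.20 + 5.371) = 0.8318 V.

V_out ≈ 0.832 V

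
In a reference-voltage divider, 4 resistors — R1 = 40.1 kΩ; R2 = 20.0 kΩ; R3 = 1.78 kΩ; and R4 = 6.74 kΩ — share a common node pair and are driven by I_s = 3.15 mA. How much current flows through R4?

ΣG = 1/40.1 + 1/20.0 + 1/1.78 + 1/6.74 = 0.7851.
Current divider: I(R4) = I_s · G_k/ΣG = 3.15 × (0.1484/0.7851) = 3.15 × 0.1890 = 0.5953 mA.

I ≈ 0.595 mA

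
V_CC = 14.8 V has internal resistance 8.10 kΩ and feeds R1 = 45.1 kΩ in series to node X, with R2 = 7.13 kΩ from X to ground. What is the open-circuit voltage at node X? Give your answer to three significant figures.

V_th ≈ 1.75 V

R1' = 8.10 + 45.1 = 53.20 kΩ (source resistance + R1).
Open-circuit (no load on X): V_th = V_CC · R2/(R1' + R2) = 14.8 × 7.13/(53.20 + 7.13) = 1.749 V.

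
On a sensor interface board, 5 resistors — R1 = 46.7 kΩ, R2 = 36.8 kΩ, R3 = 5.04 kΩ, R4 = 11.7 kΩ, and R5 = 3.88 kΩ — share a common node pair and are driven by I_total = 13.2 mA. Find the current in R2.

ΣG = 1/46.7 + 1/36.8 + 1/5.04 + 1/11.7 + 1/3.88 = 0.5902.
Current divider: I(R2) = I_total · G_k/ΣG = 13.2 × (0.02717/0.5902) = 13.2 × 0.04604 = 0.6078 mA.

I ≈ 0.608 mA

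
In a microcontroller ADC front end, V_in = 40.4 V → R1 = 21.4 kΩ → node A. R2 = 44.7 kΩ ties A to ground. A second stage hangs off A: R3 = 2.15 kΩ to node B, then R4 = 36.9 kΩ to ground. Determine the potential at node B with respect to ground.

V_B ≈ 18.8 V

Node A sees R2 in parallel with the series input of stage 2, R3 + R4 = 39.05 kΩ.
Effective lower resistance at A: R2 ‖ 39.05 = 20.84 kΩ.
So V_A = 40.4 × 0.4934 = 19.93 V.
Stage 2 is unloaded, so V_B = V_A · R4/(R3+R4) = 19.93 × 36.9/39.05 = 18.84 V.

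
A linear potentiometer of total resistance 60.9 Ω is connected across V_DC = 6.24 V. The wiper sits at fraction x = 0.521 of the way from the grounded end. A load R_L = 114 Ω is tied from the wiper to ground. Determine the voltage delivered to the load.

Split the track: R_lower = x·R_p = 31.73 Ω, R_upper = (1−x)·R_p = 29.17 Ω.
(x·R_p) ‖ R_L = 24.82 Ω.
Loaded-divider output: V_out = 6.24 × 0.4597 = 2.869 V.

V_out ≈ 2.87 V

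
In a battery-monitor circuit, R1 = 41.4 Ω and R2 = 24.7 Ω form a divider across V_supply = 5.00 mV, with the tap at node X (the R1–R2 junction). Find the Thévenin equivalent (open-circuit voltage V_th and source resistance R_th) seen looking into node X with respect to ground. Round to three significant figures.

V_th is the unloaded tap voltage: V_supply · R2/(R1+R2) = 5.00 × 0.3737 = 1.868 mV.
Looking into X with the source shorted: R_th = R1·R2/(R1+R2) = 41.40 × 24.7/66.10 = 15.47 Ω.

V_th ≈ 1.87 mV, R_th ≈ 15.5 Ω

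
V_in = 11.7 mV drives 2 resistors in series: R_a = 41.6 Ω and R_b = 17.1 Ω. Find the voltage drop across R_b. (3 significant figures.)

Series total: ΣR = 41.6 + 17.1 = 58.70 Ω.
By the voltage-divider rule, V = 11.7 × 17.10/58.70 = 3.408 mV.

V ≈ 3.41 mV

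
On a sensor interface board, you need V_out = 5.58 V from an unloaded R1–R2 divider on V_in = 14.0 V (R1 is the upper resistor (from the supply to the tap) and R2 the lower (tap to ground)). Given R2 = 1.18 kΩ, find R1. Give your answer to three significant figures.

R1 ≈ 1.78 kΩ

The divider ratio is R2/(R1+R2) = 5.58/14.0 = 0.3986.
Rearranging, R1 = R2·(1−k)/k = 1.18 × 1.509 = 1.781 kΩ.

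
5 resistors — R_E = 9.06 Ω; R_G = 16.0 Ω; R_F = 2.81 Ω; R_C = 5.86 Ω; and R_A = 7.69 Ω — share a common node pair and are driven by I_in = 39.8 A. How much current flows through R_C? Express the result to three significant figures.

ΣG = 1/9.06 + 1/16.0 + 1/2.81 + 1/5.86 + 1/7.69 = 0.8294.
By the current-divider rule, I = I_in · G_k/ΣG = 39.8 × 0.2057 = 8.188 A.

I ≈ 8.19 A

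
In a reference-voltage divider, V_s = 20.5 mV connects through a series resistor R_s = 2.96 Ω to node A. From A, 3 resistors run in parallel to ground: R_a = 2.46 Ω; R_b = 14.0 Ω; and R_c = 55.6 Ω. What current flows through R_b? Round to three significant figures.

I ≈ 0.593 mA

Parallel bank: R_p = 1/(1/2.46 + 1/14.0 + 1/55.6) = 2.016 Ω.
Node voltage V_A = V_s · R_p/(R_s + R_p) = 20.5 × 0.4052 = 8.307 mV.
Branch current I = V_A/R_b = 8.307/14.0 = 0.5933 mA.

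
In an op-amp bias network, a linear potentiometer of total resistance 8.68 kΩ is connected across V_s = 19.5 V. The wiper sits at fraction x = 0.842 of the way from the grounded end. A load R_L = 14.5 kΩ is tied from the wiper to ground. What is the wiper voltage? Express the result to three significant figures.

The pot divides into 1.371 kΩ above the wiper and 7.309 kΩ below.
R_L loads the lower segment: effective lower R = 4.859 kΩ.
Loaded-divider output: V_out = 19.5 × 0.7799 = 15.21 V.

V_out ≈ 15.2 V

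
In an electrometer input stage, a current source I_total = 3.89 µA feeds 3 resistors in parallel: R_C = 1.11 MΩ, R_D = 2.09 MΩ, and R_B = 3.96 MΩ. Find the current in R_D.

I ≈ 1.14 µA

Conductances: ΣG = 1/1.11 + 1/2.09 + 1/3.96 = 1.632 (1/MΩ).
R_D takes the fraction G_k/ΣG = 0.4785/1.632 = 0.2932, so I = 3.89 × 0.2932 = 1.141 µA.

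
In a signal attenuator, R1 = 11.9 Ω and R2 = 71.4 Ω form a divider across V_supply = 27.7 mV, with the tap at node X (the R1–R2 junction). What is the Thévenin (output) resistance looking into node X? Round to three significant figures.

Zeroing V_supply shorts the top of R1 to ground, so R_th = R1 ‖ R2 = 10.20 Ω.

R_th ≈ 10.2 Ω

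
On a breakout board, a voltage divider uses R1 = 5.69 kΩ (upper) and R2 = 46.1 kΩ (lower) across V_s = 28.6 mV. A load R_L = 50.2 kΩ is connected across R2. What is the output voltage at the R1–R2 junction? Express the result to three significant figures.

R2 ‖ R_L = (46.1 × 50.2)/(46.1 + 50.2) = 24.03 kΩ.
Then V_out = V_s · R2'/(R1 + R2') = 28.6 × 24.03/29.72 = 23.12 mV.
(Unloaded it would be 25.5 mV; the load pulls it down.)

V_out ≈ 23.1 mV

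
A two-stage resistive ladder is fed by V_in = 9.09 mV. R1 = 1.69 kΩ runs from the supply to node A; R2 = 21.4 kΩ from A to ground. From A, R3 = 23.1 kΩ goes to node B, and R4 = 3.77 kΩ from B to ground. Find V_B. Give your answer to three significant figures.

Node A sees R2 in parallel with the series input of stage 2, R3 + R4 = 26.87 kΩ.
Effective lower resistance at A: R2 ‖ 26.87 = 11.91 kΩ.
So V_A = 9.09 × 0.8758 = 7.961 mV.
V_B = V_A × 0.1403 = 1.117 mV.

V_B ≈ 1.12 mV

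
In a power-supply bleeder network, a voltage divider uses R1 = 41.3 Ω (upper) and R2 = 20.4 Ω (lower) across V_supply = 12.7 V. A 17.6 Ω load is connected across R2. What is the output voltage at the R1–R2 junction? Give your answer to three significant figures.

First combine the lower leg with the load: R2 ‖ R_L = 9.448 Ω.
Now apply the divider: V_out = 12.7 × 0.1862 = 2.365 V.
(Unloaded it would be 4.20 V; the load pulls it down.)

V_out ≈ 2.36 V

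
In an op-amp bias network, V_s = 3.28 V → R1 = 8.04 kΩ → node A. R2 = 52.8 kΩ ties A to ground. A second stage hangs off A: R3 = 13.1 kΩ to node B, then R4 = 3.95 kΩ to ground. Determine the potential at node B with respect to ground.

Node A sees R2 in parallel with the series input of stage 2, R3 + R4 = 17.05 kΩ.
Effective lower resistance at A: R2 ‖ 17.05 = 12.89 kΩ.
First divider: V_A = V_s · 12.89/(8.04 + 12.89) = 2.020 V.
Then the unloaded second divider: V_B = V_A × R4/(R3+R4) = 2.020 × 0.2317 = 0.4680 V.

V_B ≈ 0.468 V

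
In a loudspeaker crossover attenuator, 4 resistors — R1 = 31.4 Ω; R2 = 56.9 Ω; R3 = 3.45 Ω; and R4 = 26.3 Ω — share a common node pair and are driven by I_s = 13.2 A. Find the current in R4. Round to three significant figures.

I ≈ 1.33 A

Conductances: ΣG = 1/31.4 + 1/56.9 + 1/3.45 + 1/26.3 = 0.3773 (1/Ω).
R4 takes the fraction G_k/ΣG = 0.03802/0.3773 = 0.1008, so I = 13.2 × 0.1008 = 1.330 A.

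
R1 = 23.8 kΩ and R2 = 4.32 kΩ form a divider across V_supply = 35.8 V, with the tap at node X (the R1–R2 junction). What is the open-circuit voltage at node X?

V_th ≈ 5.50 V

With X open, the divider is unloaded: V_th = 35.8 × 4.32/28.12 = 5.500 V.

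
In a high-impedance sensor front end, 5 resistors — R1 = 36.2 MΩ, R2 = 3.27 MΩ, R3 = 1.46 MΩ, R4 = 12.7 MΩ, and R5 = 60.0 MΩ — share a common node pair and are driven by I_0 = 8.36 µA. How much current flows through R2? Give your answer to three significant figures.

Conductances: ΣG = 1/36.2 + 1/3.27 + 1/1.46 + 1/12.7 + 1/60.0 = 1.114 (1/MΩ).
By the current-divider rule, I = I_0 · G_k/ΣG = 8.36 × 0.2746 = 2.295 µA.

I ≈ 2.30 µA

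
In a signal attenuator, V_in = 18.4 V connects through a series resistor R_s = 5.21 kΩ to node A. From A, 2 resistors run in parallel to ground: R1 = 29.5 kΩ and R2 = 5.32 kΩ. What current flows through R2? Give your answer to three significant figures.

I ≈ 1.60 mA

Equivalent of the parallel group: R_p = 4.507 kΩ.
V_A = 18.4 × 4.507/9.717 = 8.535 V.
Branch current I = V_A/R2 = 8.535/5.32 = 1.604 mA.
(Check via current divider: I_total = 1.894 mA; share G_k/ΣG = 0.8472 → same result.)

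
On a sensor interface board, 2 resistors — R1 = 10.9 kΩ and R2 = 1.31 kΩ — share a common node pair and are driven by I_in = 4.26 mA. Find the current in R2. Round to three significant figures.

I ≈ 3.80 mA

Two-branch current divider: I_k = I_in · R_other/(R_1 + R_2).
So I = 4.26 × 10.9/12.21 = 3.803 mA.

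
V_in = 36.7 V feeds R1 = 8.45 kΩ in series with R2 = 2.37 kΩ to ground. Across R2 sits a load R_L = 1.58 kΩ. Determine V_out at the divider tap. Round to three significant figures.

V_out ≈ 3.70 V

First combine the lower leg with the load: R2 ‖ R_L = 0.9480 kΩ.
Now apply the divider: V_out = 36.7 × 0.1009 = 3.702 V.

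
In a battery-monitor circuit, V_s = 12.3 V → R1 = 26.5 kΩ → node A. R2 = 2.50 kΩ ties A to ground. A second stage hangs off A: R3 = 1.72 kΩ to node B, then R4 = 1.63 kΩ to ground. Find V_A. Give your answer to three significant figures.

V_A ≈ 0.630 V

Node A sees R2 in parallel with the series input of stage 2, R3 + R4 = 3.350 kΩ.
R2 ‖ (R3+R4) = 1.432 kΩ.
First divider: V_A = V_s · 1.432/(26.5 + 1.432) = 0.6304 V.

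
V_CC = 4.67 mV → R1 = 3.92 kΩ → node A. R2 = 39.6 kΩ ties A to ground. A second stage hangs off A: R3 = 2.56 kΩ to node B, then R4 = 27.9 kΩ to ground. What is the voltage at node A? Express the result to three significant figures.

V_A ≈ 3.80 mV

The second stage (R3 + R4 = 30.46 kΩ) loads node A in parallel with R2.
Effective lower resistance at A: R2 ‖ 30.46 = 17.22 kΩ.
First divider: V_A = V_CC · 17.22/(3.92 + 17.22) = 3.804 mV.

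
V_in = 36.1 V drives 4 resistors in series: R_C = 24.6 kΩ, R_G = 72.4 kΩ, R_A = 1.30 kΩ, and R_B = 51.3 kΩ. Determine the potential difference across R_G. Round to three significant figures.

V ≈ 17.5 V

ΣR = 24.6 + 72.4 + 1.30 + 51.3 = 149.6 kΩ.
V = V_in · R/ΣR = 36.1 × 0.4840 = 17.47 V.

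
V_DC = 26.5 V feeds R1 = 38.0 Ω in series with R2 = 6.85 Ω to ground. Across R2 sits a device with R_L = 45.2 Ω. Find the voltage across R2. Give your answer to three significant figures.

V_out ≈ 3.59 V

The load sits in parallel with R2, giving an effective lower resistance R2' = R2·R_L/(R2+R_L) = 5.949 Ω.
Now apply the divider: V_out = 26.5 × 0.1354 = 3.587 V.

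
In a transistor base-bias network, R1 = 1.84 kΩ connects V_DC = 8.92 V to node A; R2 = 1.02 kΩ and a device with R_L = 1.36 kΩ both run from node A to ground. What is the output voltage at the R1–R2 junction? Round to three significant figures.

First combine the lower leg with the load: R2 ‖ R_L = 0.5829 kΩ.
Now apply the divider: V_out = 8.92 × 0.2406 = 2.146 V.

V_out ≈ 2.15 V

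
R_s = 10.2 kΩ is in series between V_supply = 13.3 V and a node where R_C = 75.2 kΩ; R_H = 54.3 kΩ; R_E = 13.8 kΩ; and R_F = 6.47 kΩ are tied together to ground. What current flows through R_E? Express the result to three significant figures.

Parallel bank: R_p = 1/(1/75.2 + 1/54.3 + 1/13.8 + 1/6.47) = 3.865 kΩ.
Node voltage V_A = V_supply · R_p/(R_s + R_p) = 13.3 × 0.2748 = 3.655 V.
Branch current I = V_A/R_E = 3.655/13.8 = 0.2648 mA.
(Equivalently: I_total = 0.9456 mA, then current-divider fraction G_k/ΣG = 0.2801.)

I ≈ 0.265 mA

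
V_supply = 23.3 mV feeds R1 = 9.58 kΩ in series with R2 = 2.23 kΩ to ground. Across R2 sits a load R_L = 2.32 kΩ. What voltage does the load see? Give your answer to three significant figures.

R2 ‖ R_L = (2.23 × 2.32)/(2.23 + 2.32) = 1.137 kΩ.
Now apply the divider: V_out = 23.3 × 0.1061 = 2.472 mV.
(Unloaded it would be 4.40 mV; the load pulls it down.)

V_out ≈ 2.47 mV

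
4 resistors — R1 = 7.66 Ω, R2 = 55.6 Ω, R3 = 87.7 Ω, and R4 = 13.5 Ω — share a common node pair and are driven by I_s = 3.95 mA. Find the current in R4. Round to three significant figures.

Conductances: ΣG = 1/7.66 + 1/55.6 + 1/87.7 + 1/13.5 = 0.2340 (1/Ω).
Current divider: I(R4) = I_s · G_k/ΣG = 3.95 × (0.07407/0.2340) = 3.95 × 0.3165 = 1.250 mA.

I ≈ 1.25 mA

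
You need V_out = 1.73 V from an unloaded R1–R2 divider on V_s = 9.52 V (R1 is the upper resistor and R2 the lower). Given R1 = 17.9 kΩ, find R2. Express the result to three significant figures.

Required fraction k = V_out/V_s = 0.1817.
Rearranging, R2 = R1·k/(1−k) = 17.9 × 0.2221 = 3.975 kΩ.

R2 ≈ 3.98 kΩ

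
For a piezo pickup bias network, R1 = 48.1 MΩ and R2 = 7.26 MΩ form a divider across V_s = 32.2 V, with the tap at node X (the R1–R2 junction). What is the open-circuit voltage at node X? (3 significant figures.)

V_th is the unloaded tap voltage: V_s · R2/(R1+R2) = 32.2 × 0.1311 = 4.223 V.

V_th ≈ 4.22 V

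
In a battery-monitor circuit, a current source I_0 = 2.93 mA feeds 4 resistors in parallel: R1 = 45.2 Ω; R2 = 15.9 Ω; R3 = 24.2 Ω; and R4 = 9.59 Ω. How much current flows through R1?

I ≈ 0.281 mA

ΣG = 1/45.2 + 1/15.9 + 1/24.2 + 1/9.59 = 0.2306.
By the current-divider rule, I = I_0 · G_k/ΣG = 2.93 × 0.09593 = 0.2811 mA.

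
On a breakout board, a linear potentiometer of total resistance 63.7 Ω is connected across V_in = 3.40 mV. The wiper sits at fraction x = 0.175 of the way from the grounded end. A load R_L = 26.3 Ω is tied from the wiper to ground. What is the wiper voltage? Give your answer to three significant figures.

V_out ≈ 0.441 mV

Split the track: R_lower = x·R_p = 11.15 Ω, R_upper = (1−x)·R_p = 52.55 Ω.
R_L loads the lower segment: effective lower R = 7.829 Ω.
Then V_out = V_in · 7.829/(52.55 + 7.829) = 0.4408 mV.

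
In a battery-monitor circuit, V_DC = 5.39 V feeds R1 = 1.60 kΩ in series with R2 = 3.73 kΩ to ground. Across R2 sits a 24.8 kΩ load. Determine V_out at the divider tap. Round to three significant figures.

V_out ≈ 3.61 V

The load sits in parallel with R2, giving an effective lower resistance R2' = R2·R_L/(R2+R_L) = 3.242 kΩ.
Voltage divider with the loaded lower leg: V_out = 5.39 × 3.242/(1.60 + 3.242) = 5.39 × 0.6696 = 3.609 V.
(Unloaded it would be 3.77 V; the load pulls it down.)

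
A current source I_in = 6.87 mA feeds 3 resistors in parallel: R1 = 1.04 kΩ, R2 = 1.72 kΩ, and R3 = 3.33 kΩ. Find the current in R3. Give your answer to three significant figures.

I ≈ 1.12 mA

ΣG = 1/1.04 + 1/1.72 + 1/3.33 = 1.843.
R3 takes the fraction G_k/ΣG = 0.3003/1.843 = 0.1629, so I = 6.87 × 0.1629 = 1.119 mA.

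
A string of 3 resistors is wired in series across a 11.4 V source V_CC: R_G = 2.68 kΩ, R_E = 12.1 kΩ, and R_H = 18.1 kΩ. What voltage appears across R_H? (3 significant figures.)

Total series resistance ΣR = 2.68 + 12.1 + 18.1 = 32.88 kΩ.
V = V_CC · R/ΣR = 11.4 × 0.5505 = 6.276 V.

V ≈ 6.28 V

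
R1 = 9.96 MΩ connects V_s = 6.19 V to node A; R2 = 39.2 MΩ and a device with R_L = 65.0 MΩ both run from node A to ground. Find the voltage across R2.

V_out ≈ 4.40 V

First combine the lower leg with the load: R2 ‖ R_L = 24.45 MΩ.
Then V_out = V_s · R2'/(R1 + R2') = 6.19 × 24.45/34.41 = 4.398 V.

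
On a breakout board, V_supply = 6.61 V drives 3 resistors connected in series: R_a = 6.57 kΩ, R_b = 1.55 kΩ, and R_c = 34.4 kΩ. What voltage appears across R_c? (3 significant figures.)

Series total: ΣR = 6.57 + 1.55 + 34.4 = 42.52 kΩ.
Voltage divider: V = V_supply · (34.40 / 42.52) = 6.61 × 0.8090 = 5.348 V.

V ≈ 5.35 V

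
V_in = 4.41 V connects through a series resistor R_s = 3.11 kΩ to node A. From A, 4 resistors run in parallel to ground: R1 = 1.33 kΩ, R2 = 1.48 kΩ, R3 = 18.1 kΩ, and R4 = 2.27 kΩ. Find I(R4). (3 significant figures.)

I ≈ 0.278 mA

Combine the parallel branches: R_p = (1/1.33 + 1/1.48 + 1/18.1 + 1/2.27)⁻¹ = 0.5199 kΩ.
V_A by voltage divider: V_A = 4.41 × 0.5199/(3.11 + 0.5199) = 0.6317 V.
Branch current I = V_A/R4 = 0.6317/2.27 = 0.2783 mA.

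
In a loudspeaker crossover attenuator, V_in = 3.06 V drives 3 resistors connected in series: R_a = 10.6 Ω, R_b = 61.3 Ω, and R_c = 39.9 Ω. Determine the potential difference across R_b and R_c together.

ΣR = 10.6 + 61.3 + 39.9 = 111.8 Ω.
R_{R_b..R_c} = 61.3 + 39.9 = 101.2 Ω.
V = V_in · R/ΣR = 3.06 × 0.9052 = 2.770 V.

V ≈ 2.77 V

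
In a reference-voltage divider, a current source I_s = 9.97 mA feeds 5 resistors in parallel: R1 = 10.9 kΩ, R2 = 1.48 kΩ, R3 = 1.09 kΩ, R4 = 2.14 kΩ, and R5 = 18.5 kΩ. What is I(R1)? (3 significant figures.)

ΣG = 1/10.9 + 1/1.48 + 1/1.09 + 1/2.14 + 1/18.5 = 2.206.
R1 takes the fraction G_k/ΣG = 0.09174/2.206 = 0.04158, so I = 9.97 × 0.04158 = 0.4146 mA.

I ≈ 0.415 mA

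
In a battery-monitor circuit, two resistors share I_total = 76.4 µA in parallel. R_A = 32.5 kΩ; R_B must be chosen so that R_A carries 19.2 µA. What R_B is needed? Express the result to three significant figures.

R_B ≈ 10.9 kΩ

Two-branch current divider: I_A = I_total · R_B/(R_A + R_B).
With f = 0.2513, R_B = R_A · f/(1−f) = 32.5 × 0.3357 = 10.91 kΩ.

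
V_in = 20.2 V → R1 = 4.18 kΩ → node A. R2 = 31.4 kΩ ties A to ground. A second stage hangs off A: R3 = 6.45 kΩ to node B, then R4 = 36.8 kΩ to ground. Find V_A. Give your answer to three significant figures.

The second stage (R3 + R4 = 43.25 kΩ) loads node A in parallel with R2.
R2 ‖ (R3+R4) = 18.19 kΩ.
First divider: V_A = V_in · 18.19/(4.18 + 18.19) = 16.43 V.

V_A ≈ 16.4 V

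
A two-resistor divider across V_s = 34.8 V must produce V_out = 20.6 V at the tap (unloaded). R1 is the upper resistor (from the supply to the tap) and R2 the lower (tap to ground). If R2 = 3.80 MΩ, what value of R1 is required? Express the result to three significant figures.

V_out/V_s = R2/(R1+R2) = 0.5920.
R1 = R2·(1/k − 1) = 3.80 × 0.6893 = 2.619 MΩ.

R1 ≈ 2.62 MΩ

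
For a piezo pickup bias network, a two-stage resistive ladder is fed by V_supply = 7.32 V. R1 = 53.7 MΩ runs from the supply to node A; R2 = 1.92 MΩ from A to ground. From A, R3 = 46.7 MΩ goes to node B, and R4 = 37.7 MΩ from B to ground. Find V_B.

Node A sees R2 in parallel with the series input of stage 2, R3 + R4 = 84.40 MΩ.
R2 ‖ (R3+R4) = 1.877 MΩ.
First divider: V_A = V_supply · 1.877/(53.7 + 1.877) = 0.2473 V.
Then the unloaded second divider: V_B = V_A × R4/(R3+R4) = 0.2473 × 0.4467 = 0.1104 V.

V_B ≈ 0.110 V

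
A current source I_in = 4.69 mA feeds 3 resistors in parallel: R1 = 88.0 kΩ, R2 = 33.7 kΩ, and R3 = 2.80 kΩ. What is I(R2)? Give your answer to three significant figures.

Conductances: ΣG = 1/88.0 + 1/33.7 + 1/2.80 = 0.3982 (1/kΩ).
By the current-divider rule, I = I_in · G_k/ΣG = 4.69 × 0.07452 = 0.3495 mA.

I ≈ 0.350 mA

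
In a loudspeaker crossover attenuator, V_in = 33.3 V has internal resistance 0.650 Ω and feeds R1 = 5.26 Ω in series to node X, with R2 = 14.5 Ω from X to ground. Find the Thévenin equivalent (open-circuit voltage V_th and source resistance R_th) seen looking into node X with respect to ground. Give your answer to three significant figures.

V_th ≈ 23.7 V, R_th ≈ 4.20 Ω

R1' = 0.650 + 5.26 = 5.910 Ω (source resistance + R1).
With X open, the divider is unloaded: V_th = 33.3 × 14.5/20.41 = 23.66 V.
Looking into X with the source shorted: R_th = R1'·R2/(R1'+R2) = 5.910 × 14.5/20.41 = 4.199 Ω.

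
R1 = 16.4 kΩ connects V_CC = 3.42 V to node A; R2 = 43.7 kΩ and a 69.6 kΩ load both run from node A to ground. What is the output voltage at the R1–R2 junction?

V_out ≈ 2.12 V

R2 ‖ R_L = (43.7 × 69.6)/(43.7 + 69.6) = 26.84 kΩ.
Now apply the divider: V_out = 3.42 × 0.6208 = 2.123 V.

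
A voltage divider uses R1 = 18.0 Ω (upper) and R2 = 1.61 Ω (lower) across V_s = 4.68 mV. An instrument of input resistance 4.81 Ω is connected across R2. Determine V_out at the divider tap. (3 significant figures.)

V_out ≈ 0.294 mV

R2 ‖ R_L = (1.61 × 4.81)/(1.61 + 4.81) = 1.206 Ω.
Now apply the divider: V_out = 4.68 × 0.06280 = 0.2939 mV.
(Unloaded it would be 0.384 mV; the load pulls it down.)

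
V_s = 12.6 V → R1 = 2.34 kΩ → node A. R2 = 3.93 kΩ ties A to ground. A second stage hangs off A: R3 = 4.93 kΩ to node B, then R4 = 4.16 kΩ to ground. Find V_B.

The second stage (R3 + R4 = 9.090 kΩ) loads node A in parallel with R2.
Effective lower resistance at A: R2 ‖ 9.090 = 2.744 kΩ.
So V_A = 12.6 × 0.5397 = 6.800 V.
V_B = V_A × 0.4576 = 3.112 V.

V_B ≈ 3.11 V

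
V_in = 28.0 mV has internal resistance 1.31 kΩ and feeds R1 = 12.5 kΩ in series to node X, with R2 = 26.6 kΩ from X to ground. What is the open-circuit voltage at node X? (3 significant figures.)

R1' = 1.31 + 12.5 = 13.81 kΩ (source resistance + R1).
With X open, the divider is unloaded: V_th = 28.0 × 26.6/40.41 = 18.43 mV.

V_th ≈ 18.4 mV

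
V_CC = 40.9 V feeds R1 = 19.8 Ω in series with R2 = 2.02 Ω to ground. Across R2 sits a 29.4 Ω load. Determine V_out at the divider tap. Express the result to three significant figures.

V_out ≈ 3.56 V

First combine the lower leg with the load: R2 ‖ R_L = 1.890 Ω.
Then V_out = V_CC · R2'/(R1 + R2') = 40.9 × 1.890/21.69 = 3.564 V.
(Unloaded it would be 3.79 V; the load pulls it down.)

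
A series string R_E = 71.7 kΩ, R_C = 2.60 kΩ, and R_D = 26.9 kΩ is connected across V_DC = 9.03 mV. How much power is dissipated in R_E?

The common current is I = 9.03/101.2 = 0.08923 µA.
P(R_E) = I²·R_E = (0.08923)² × 71.7 = 0.5709 nW.

P ≈ 0.571 nW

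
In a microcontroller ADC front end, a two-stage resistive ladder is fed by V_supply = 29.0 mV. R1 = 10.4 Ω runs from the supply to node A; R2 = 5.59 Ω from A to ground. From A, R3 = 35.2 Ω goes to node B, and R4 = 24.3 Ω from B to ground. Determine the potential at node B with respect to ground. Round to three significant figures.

Node A sees R2 in parallel with the series input of stage 2, R3 + R4 = 59.50 Ω.
R2 ‖ (R3+R4) = 5.110 Ω.
So V_A = 29.0 × 0.3295 = 9.554 mV.
Stage 2 is unloaded, so V_B = V_A · R4/(R3+R4) = 9.554 × 24.3/59.50 = 3.902 mV.

V_B ≈ 3.90 mV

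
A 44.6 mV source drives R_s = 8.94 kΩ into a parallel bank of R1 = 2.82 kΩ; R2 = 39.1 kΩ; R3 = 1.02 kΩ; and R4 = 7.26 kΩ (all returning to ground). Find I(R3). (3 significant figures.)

Equivalent of the parallel group: R_p = 0.6674 kΩ.
V_A by voltage divider: V_A = 44.6 × 0.6674/(8.94 + 0.6674) = 3.098 mV.
I(R3) = V_A / R3 = 3.098/1.02 = 3.038 µA.

I ≈ 3.04 µA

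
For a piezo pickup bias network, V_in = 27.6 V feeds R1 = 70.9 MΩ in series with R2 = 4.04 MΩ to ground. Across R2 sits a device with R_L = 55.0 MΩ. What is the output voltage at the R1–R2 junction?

The load sits in parallel with R2, giving an effective lower resistance R2' = R2·R_L/(R2+R_L) = 3.764 MΩ.
Now apply the divider: V_out = 27.6 × 0.05041 = 1.391 V.

V_out ≈ 1.39 V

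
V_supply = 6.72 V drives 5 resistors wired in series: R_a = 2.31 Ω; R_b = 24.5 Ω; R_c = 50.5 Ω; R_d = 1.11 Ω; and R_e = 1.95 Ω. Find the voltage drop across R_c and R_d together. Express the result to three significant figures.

Series total: ΣR = 2.31 + 24.5 + 50.5 + 1.11 + 1.95 = 80.37 Ω.
R_{R_c..R_d} = 50.5 + 1.11 = 51.61 Ω.
Voltage divider: V = V_supply · (51.61 / 80.37) = 6.72 × 0.6422 = 4.315 V.

V ≈ 4.32 V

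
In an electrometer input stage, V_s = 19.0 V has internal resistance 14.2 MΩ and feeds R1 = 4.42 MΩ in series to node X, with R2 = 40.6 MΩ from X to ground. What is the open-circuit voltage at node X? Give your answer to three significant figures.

V_th ≈ 13.0 V

R1' = 14.2 + 4.42 = 18.62 MΩ (source resistance + R1).
Open-circuit (no load on X): V_th = V_s · R2/(R1' + R2) = 19.0 × 40.6/(18.62 + 40.6) = 13.03 V.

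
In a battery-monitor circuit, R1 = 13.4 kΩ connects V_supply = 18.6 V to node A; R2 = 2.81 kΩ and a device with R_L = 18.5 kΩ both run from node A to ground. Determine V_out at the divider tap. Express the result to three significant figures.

First combine the lower leg with the load: R2 ‖ R_L = 2.439 kΩ.
Then V_out = V_supply · R2'/(R1 + R2') = 18.6 × 2.439/15.84 = 2.865 V.

V_out ≈ 2.86 V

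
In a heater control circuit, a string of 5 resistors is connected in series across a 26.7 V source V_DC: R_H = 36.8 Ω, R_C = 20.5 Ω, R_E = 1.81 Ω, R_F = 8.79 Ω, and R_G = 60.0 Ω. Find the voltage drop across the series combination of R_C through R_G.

V ≈ 19.0 V

ΣR = 36.8 + 20.5 + 1.81 + 8.79 + 60.0 = 127.9 Ω.
R_{R_C..R_G} = 20.5 + 1.81 + 8.79 + 60.0 = 91.10 Ω.
V = V_DC · R/ΣR = 26.7 × 0.7123 = 19.02 V.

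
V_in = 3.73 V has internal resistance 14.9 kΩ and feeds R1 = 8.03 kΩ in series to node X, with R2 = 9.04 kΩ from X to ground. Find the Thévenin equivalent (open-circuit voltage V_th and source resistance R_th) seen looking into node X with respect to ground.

R1' = 14.9 + 8.03 = 22.93 kΩ (source resistance + R1).
V_th is the unloaded tap voltage: V_in · R2/(R1'+R2) = 3.73 × 0.2828 = 1.055 V.
Zeroing V_in shorts the top of R1' to ground, so R_th = R1' ‖ R2 = 6.484 kΩ.

V_th ≈ 1.05 V, R_th ≈ 6.48 kΩ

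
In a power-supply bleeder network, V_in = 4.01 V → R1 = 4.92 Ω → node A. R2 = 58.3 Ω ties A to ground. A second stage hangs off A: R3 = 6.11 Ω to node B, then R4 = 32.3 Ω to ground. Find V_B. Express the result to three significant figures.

The second stage (R3 + R4 = 38.41 Ω) loads node A in parallel with R2.
Effective lower resistance at A: R2 ‖ 38.41 = 23.15 Ω.
First divider: V_A = V_in · 23.15/(4.92 + 23.15) = 3.307 V.
Stage 2 is unloaded, so V_B = V_A · R4/(R3+R4) = 3.307 × 32.3/38.41 = 2.781 V.

V_B ≈ 2.78 V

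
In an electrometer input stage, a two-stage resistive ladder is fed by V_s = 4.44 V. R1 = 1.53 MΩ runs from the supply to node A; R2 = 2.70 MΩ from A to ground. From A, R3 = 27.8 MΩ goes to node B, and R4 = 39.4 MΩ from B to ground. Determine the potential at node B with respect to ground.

The second stage (R3 + R4 = 67.20 MΩ) loads node A in parallel with R2.
Effective lower resistance at A: R2 ‖ 67.20 = 2.596 MΩ.
First divider: V_A = V_s · 2.596/(1.53 + 2.596) = 2.793 V.
Stage 2 is unloaded, so V_B = V_A · R4/(R3+R4) = 2.793 × 39.4/67.20 = 1.638 V.

V_B ≈ 1.64 V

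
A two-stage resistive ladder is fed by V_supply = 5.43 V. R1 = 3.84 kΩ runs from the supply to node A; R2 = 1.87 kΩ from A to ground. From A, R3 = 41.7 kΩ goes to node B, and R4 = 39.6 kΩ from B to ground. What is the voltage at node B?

The second stage (R3 + R4 = 81.30 kΩ) loads node A in parallel with R2.
R2 ‖ (R3+R4) = 1.828 kΩ.
So V_A = 5.43 × 0.3225 = 1.751 V.
Then the unloaded second divider: V_B = V_A × R4/(R3+R4) = 1.751 × 0.4871 = 0.8530 V.

V_B ≈ 0.853 V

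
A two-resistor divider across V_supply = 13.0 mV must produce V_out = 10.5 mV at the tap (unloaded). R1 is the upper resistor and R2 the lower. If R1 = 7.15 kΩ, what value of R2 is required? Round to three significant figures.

Required fraction k = V_out/V_supply = 0.8077.
Rearranging, R2 = R1·k/(1−k) = 7.15 × 4.200 = 30.03 kΩ.

R2 ≈ 30.0 kΩ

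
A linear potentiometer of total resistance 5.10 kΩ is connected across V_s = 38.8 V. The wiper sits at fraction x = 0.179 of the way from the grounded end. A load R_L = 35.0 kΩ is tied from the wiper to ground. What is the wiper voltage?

Split the track: R_lower = x·R_p = 0.9129 kΩ, R_upper = (1−x)·R_p = 4.187 kΩ.
Lower segment in parallel with the load: 0.9129 ‖ 35.0 = 0.8897 kΩ.
V_out = 38.8 × 0.8897/(4.187 + 0.8897) = 6.800 V.

V_out ≈ 6.80 V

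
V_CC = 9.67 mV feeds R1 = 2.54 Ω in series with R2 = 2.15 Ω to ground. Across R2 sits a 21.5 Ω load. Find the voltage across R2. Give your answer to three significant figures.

R2 ‖ R_L = (2.15 × 21.5)/(2.15 + 21.5) = 1.955 Ω.
Voltage divider with the loaded lower leg: V_out = 9.67 × 1.955/(2.54 + 1.955) = 9.67 × 0.4349 = 4.205 mV.

V_out ≈ 4.21 mV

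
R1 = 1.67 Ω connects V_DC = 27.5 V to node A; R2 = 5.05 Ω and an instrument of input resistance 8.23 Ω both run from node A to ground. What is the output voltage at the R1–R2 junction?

V_out ≈ 17.9 V

The load sits in parallel with R2, giving an effective lower resistance R2' = R2·R_L/(R2+R_L) = 3.130 Ω.
Now apply the divider: V_out = 27.5 × 0.6521 = 17.93 V.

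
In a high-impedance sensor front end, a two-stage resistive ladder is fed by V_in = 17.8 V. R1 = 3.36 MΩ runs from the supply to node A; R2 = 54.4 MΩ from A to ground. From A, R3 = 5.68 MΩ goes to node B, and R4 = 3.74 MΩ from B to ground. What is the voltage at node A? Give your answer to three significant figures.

Node A sees R2 in parallel with the series input of stage 2, R3 + R4 = 9.420 MΩ.
R2 ‖ (R3+R4) = 8.030 MΩ.
First divider: V_A = V_in · 8.030/(3.36 + 8.030) = 12.55 V.

V_A ≈ 12.5 V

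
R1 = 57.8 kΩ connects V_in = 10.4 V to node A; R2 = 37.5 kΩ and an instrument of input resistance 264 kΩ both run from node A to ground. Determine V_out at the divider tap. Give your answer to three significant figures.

The load sits in parallel with R2, giving an effective lower resistance R2' = R2·R_L/(R2+R_L) = 32.84 kΩ.
Then V_out = V_in · R2'/(R1 + R2') = 10.4 × 32.84/90.64 = 3.768 V.
(Unloaded it would be 4.09 V; the load pulls it down.)

V_out ≈ 3.77 V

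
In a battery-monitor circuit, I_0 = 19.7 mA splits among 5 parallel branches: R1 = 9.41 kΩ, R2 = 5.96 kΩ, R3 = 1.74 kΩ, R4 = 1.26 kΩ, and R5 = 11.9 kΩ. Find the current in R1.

I ≈ 1.21 mA

ΣG = 1/9.41 + 1/5.96 + 1/1.74 + 1/1.26 + 1/11.9 = 1.726.
By the current-divider rule, I = I_0 · G_k/ΣG = 19.7 × 0.06155 = 1.213 mA.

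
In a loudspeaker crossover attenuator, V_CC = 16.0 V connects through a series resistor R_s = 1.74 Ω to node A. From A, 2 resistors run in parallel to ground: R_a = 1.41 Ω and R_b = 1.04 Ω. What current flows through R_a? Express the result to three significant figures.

Combine the parallel branches: R_p = (1/1.41 + 1/1.04)⁻¹ = 0.5985 Ω.
V_A = 16.0 × 0.5985/2.339 = 4.095 V.
I(R_a) = V_A / R_a = 4.095/1.41 = 2.904 A.
(Equivalently: I_total = 6.842 A, then current-divider fraction G_k/ΣG = 0.4245.)

I ≈ 2.90 A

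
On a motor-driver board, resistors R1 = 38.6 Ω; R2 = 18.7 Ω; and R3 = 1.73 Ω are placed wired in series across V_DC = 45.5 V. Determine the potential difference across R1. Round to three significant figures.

V ≈ 29.8 V

Series total: ΣR = 38.6 + 18.7 + 1.73 = 59.03 Ω.
Voltage divider: V = V_DC · (38.60 / 59.03) = 45.5 × 0.6539 = 29.75 V.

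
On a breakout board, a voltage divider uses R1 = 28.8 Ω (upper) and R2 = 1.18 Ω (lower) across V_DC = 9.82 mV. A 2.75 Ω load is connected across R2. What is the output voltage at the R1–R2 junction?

R2 ‖ R_L = (1.18 × 2.75)/(1.18 + 2.75) = 0.8257 Ω.
Then V_out = V_DC · R2'/(R1 + R2') = 9.82 × 0.8257/29.63 = 0.2737 mV.
(Unloaded it would be 0.387 mV; the load pulls it down.)

V_out ≈ 0.274 mV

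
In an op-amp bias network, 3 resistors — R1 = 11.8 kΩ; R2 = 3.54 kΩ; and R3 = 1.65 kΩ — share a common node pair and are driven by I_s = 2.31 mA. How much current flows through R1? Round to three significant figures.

Total conductance ΣG = 1/11.8 + 1/3.54 + 1/1.65 = 0.9733 (units of 1/kΩ).
By the current-divider rule, I = I_s · G_k/ΣG = 2.31 × 0.08707 = 0.2011 mA.

I ≈ 0.201 mA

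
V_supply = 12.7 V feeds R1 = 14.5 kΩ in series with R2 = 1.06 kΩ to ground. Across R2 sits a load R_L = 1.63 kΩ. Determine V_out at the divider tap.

V_out ≈ 0.539 V

First combine the lower leg with the load: R2 ‖ R_L = 0.6423 kΩ.
Voltage divider with the loaded lower leg: V_out = 12.7 × 0.6423/(14.5 + 0.6423) = 12.7 × 0.04242 = 0.5387 V.
(Unloaded it would be 0.865 V; the load pulls it down.)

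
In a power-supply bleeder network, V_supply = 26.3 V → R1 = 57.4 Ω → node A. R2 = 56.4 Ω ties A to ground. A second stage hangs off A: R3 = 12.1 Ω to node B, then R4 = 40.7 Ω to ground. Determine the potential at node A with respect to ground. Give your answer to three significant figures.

V_A ≈ 8.47 V

Looking into the second stage from A: R3 + R4 = 52.80 Ω appears in parallel with R2.
R2 ‖ (R3+R4) = 27.27 Ω.
V_A = 26.3 × 27.27/(57.4 + 27.27) = 8.471 V.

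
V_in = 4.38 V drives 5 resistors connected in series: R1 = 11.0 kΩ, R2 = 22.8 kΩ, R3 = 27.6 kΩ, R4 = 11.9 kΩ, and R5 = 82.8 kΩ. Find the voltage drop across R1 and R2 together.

V ≈ 0.948 V

Total series resistance ΣR = 11.0 + 22.8 + 27.6 + 11.9 + 82.8 = 156.1 kΩ.
R_{R1..R2} = 11.0 + 22.8 = 33.80 kΩ.
Voltage divider: V = V_in · (33.80 / 156.1) = 4.38 × 0.2165 = 0.9484 V.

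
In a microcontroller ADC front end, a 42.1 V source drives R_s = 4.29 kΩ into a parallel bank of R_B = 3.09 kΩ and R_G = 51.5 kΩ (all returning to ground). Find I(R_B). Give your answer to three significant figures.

I ≈ 5.51 mA

Parallel bank: R_p = 1/(1/3.09 + 1/51.5) = 2.915 kΩ.
Node voltage V_A = V_DC · R_p/(R_s + R_p) = 42.1 × 0.4046 = 17.03 V.
Branch current I = V_A/R_B = 17.03/3.09 = 5.512 mA.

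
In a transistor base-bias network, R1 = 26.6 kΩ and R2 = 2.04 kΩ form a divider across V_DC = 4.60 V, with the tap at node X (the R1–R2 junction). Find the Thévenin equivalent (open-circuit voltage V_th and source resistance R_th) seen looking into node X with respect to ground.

V_th ≈ 0.328 V, R_th ≈ 1.89 kΩ

Open-circuit (no load on X): V_th = V_DC · R2/(R1 + R2) = 4.60 × 2.04/(26.60 + 2.04) = 0.3277 V.
With V_DC suppressed (replaced by a short), R_th = R1 ‖ R2 = (26.60 × 2.04)/(26.60 + 2.04) = 1.895 kΩ.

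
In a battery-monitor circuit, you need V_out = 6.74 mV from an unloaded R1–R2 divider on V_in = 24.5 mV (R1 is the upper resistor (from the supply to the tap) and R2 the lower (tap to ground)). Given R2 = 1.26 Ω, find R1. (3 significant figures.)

V_out/V_in = R2/(R1+R2) = 0.2751.
Rearranging, R1 = R2·(1−k)/k = 1.26 × 2.635 = 3.320 Ω.

R1 ≈ 3.32 Ω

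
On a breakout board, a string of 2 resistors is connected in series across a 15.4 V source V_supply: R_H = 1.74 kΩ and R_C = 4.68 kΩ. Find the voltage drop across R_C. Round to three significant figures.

Total series resistance ΣR = 1.74 + 4.68 = 6.420 kΩ.
Voltage divider: V = V_supply · (4.680 / 6.420) = 15.4 × 0.7290 = 11.23 V.

V ≈ 11.2 V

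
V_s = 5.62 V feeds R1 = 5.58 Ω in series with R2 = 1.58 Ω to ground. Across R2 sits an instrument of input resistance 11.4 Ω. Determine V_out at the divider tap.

V_out ≈ 1.12 V

First combine the lower leg with the load: R2 ‖ R_L = 1.388 Ω.
Now apply the divider: V_out = 5.62 × 0.1992 = 1.119 V.
(Unloaded it would be 1.24 V; the load pulls it down.)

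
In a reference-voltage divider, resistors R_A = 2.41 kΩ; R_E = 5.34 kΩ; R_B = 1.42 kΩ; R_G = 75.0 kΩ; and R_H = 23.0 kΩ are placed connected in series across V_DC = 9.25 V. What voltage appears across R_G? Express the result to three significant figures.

V ≈ 6.47 V

ΣR = 2.41 + 5.34 + 1.42 + 75.0 + 23.0 = 107.2 kΩ.
Voltage divider: V = V_DC · (75.00 / 107.2) = 9.25 × 0.6998 = 6.473 V.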